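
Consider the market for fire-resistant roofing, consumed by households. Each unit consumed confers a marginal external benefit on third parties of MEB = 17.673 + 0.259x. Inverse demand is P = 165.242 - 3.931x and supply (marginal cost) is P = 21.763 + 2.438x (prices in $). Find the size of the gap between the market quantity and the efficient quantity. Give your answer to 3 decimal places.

3.847 units

Market equilibrium (private): 21.763 + 2.438x = 165.242 - 3.931x → x_m = 22.5277.
Social marginal benefit = demand + MEB = 182.915 - 3.672x.
Set SMB = MC: 182.915 - 3.672x = 21.763 + 2.438x → x* = 26.3751.
Gap = |22.5277 − 26.3751| = 3.8474.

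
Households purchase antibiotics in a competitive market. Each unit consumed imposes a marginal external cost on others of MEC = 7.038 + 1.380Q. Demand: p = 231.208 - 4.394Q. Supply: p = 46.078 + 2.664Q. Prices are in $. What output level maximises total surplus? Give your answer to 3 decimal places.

Q* = 21.106

Social marginal benefit = demand − MEC = 224.170 - 5.774Q.
Set SMB = MC: 224.170 - 5.774Q = 46.078 + 2.664Q → Q* = 21.1059.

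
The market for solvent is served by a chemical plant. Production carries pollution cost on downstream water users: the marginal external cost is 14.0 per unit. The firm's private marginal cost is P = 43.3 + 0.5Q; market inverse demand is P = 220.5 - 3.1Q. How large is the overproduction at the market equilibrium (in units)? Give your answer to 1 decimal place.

Market equilibrium (private): 43.3 + 0.5Q = 220.5 - 3.1Q → Q_m = 49.2222.
Social marginal cost = private MC + MEC = 57.3 + 0.5Q.
Set SMC = demand: 57.3 + 0.5Q = 220.5 - 3.1Q → Q* = 45.3333.
Gap = |49.2222 − 45.3333| = 3.8889.

3.9 units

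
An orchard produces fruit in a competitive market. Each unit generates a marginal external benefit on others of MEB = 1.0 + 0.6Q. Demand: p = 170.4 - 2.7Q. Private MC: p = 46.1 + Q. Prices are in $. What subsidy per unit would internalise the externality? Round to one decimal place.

Social marginal cost = private MC − MEB = 45.1 + 0.4Q.
Set SMC = demand: 45.1 + 0.4Q = 170.4 - 2.7Q → Q* = 40.4194.
The Pigouvian subsidy equals MEB at Q*: 1.0 + 0.6×40.4194 = 25.2516.

subsidy = $25.3 per unit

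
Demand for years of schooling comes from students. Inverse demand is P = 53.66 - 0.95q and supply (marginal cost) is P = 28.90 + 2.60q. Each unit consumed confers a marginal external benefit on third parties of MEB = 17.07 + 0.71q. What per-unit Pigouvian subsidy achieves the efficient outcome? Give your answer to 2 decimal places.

subsidy = 27.53 per unit

Social marginal benefit = demand + MEB = 70.73 - 0.24q.
Set SMB = MC: 70.73 - 0.24q = 28.90 + 2.60q → q* = 14.7289.
The Pigouvian subsidy equals MEB at q*: 17.07 + 0.71×14.7289 = 27.5275.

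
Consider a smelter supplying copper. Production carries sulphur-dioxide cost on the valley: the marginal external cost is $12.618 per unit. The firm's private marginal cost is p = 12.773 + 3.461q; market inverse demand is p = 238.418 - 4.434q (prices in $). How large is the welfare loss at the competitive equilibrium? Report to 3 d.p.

Market equilibrium (private): 12.773 + 3.461q = 238.418 - 4.434q → q_m = 28.5807.
Social marginal cost = private MC + MEC = 25.391 + 3.461q.
Set SMC = demand: 25.391 + 3.461q = 238.418 - 4.434q → q* = 26.9825.
Height of the DWL triangle at q_m is SMC(q_m) − demand(q_m) = MEC(q_m) = 12.6180.
DWL = ½ × 1.5982 × 12.6180 = 10.0830.

DWL = $10.083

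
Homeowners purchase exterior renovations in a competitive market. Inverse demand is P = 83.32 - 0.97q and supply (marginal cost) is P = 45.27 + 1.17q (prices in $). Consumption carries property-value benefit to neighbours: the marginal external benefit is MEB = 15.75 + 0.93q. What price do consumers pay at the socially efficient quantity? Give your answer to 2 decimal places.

P = $40.19

Social marginal benefit = demand + MEB = 99.07 - 0.04q.
Set SMB = MC: 99.07 - 0.04q = 45.27 + 1.17q → q* = 44.4628.
Consumer price on the demand curve at q*: 83.32 − 0.97×44.4628 = 40.1911.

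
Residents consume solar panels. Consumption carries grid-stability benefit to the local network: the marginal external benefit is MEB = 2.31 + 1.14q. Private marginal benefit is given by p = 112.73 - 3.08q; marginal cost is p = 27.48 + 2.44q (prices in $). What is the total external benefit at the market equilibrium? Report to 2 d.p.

Market equilibrium (private): 27.48 + 2.44q = 112.73 - 3.08q → q_m = 15.4438.
Total external benefit = ∫₀^{q_m} (2.31 + 1.14q) dq = 2.31×15.4438 + ½×1.14×15.4438² = 171.6264.

$171.63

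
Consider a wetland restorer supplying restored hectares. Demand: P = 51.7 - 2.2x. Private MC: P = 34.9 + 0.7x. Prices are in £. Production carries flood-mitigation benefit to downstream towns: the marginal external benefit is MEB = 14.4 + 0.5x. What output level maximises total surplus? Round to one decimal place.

x* = 13.0

Social marginal cost = private MC − MEB = 20.5 + 0.2x.
Set SMC = demand: 20.5 + 0.2x = 51.7 - 2.2x → x* = 13.0000.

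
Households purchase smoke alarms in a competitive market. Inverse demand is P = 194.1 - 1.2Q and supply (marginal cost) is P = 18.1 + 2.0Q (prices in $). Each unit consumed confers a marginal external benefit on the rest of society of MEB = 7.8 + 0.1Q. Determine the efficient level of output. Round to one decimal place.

Social marginal benefit = demand + MEB = 201.9 - 1.1Q.
Set SMB = MC: 201.9 - 1.1Q = 18.1 + 2.0Q → Q* = 59.2903.

Q* = 59.3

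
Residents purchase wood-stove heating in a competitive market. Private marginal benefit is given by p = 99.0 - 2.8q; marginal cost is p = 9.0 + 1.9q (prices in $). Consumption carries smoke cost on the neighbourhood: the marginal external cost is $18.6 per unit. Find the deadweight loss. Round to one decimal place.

Market equilibrium (private): 9.0 + 1.9q = 99.0 - 2.8q → q_m = 19.1489.
Social marginal benefit = demand − MEC = 80.4 - 2.8q.
Set SMB = MC: 80.4 - 2.8q = 9.0 + 1.9q → q* = 15.1915.
The loss is the area between SMB and MC from q* to q_m; with linear curves that's a triangle of height MEC(q_m).
DWL = ½ × 3.9574 × 18.6000 = 36.8038.

DWL = $36.8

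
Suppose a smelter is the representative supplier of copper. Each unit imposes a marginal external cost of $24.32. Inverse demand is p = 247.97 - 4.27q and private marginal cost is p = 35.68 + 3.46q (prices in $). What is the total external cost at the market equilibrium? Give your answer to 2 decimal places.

$667.90

Market equilibrium (private): 35.68 + 3.46q = 247.97 - 4.27q → q_m = 27.4631.
Total external cost = MEC × q_m = 24.32 × 27.4631 = 667.9026.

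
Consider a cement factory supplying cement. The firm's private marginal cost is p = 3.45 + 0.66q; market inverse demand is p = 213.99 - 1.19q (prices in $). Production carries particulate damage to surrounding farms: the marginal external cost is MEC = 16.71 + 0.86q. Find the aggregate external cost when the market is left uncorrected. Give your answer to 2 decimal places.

$7470.91

Market equilibrium (private): 3.45 + 0.66q = 213.99 - 1.19q → q_m = 113.8054.
Total external cost = ∫₀^{q_m} (16.71 + 0.86q) dq = 16.71×113.8054 + ½×0.86×113.8054² = 7470.9059.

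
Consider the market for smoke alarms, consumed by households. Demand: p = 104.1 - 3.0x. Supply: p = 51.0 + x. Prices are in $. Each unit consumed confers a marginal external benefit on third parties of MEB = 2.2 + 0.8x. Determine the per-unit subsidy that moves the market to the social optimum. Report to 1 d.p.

Social marginal benefit = demand + MEB = 106.3 - 2.2x.
Set SMB = MC: 106.3 - 2.2x = 51.0 + x → x* = 17.2813.
The Pigouvian subsidy equals MEB at x*: 2.2 + 0.8×17.2813 = 16.0250.

subsidy = $16.0 per unit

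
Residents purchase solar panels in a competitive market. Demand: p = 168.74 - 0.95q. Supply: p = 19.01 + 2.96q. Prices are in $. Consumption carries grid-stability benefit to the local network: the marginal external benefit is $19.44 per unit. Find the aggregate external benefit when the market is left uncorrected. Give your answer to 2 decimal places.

$744.44

Market equilibrium (private): 19.01 + 2.96q = 168.74 - 0.95q → q_m = 38.2941.
Total external benefit = MEB × q_m = 19.44 × 38.2941 = 744.4373.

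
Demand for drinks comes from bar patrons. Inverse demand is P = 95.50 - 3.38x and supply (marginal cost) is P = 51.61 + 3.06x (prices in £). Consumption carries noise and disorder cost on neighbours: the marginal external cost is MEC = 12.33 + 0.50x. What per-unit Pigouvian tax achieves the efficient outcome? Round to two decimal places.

Social marginal benefit = demand − MEC = 83.17 - 3.88x.
Set SMB = MC: 83.17 - 3.88x = 51.61 + 3.06x → x* = 4.5476.
The Pigouvian tax equals MEC at x*: 12.33 + 0.50×4.5476 = 14.6038.

tax = £14.60 per unit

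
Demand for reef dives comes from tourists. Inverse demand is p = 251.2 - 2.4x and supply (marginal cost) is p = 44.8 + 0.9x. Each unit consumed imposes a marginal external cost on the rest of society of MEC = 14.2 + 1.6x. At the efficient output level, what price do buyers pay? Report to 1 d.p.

Social marginal benefit = demand − MEC = 237.0 - 4.0x.
Set SMB = MC: 237.0 - 4.0x = 44.8 + 0.9x → x* = 39.2245.
Consumer price on the demand curve at x*: 251.2 − 2.4×39.2245 = 157.0612.

P = 157.1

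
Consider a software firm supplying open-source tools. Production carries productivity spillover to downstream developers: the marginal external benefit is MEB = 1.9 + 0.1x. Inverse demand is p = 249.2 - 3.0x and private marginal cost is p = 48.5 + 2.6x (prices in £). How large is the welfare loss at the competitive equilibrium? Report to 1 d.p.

DWL = £2.7

Market equilibrium (private): 48.5 + 2.6x = 249.2 - 3.0x → x_m = 35.8393.
Social marginal cost = private MC − MEB = 46.6 + 2.5x.
Set SMC = demand: 46.6 + 2.5x = 249.2 - 3.0x → x* = 36.8364.
The welfare-loss triangle has base |x_m − x*| and height MEB(x_m) (the vertical gap between SMC and demand is zero at x* and MEB at x_m).
DWL = ½ × 0.9971 × 5.4839 = 2.7340.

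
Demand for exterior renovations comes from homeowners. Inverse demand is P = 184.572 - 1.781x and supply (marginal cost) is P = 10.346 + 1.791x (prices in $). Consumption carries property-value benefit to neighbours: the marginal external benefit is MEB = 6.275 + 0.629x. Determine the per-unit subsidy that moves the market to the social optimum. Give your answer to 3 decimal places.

Social marginal benefit = demand + MEB = 190.847 - 1.152x.
Set SMB = MC: 190.847 - 1.152x = 10.346 + 1.791x → x* = 61.3323.
The Pigouvian subsidy equals MEB at x*: 6.275 + 0.629×61.3323 = 44.8530.

subsidy = $44.853 per unit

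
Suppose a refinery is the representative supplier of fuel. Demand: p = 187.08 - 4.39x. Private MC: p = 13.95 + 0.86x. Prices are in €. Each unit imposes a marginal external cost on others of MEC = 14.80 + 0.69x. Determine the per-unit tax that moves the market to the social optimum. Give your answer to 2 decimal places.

Social marginal cost = private MC + MEC = 28.75 + 1.55x.
Set SMC = demand: 28.75 + 1.55x = 187.08 - 4.39x → x* = 26.6549.
The Pigouvian tax equals MEC at x*: 14.80 + 0.69×26.6549 = 33.1919.

tax = €33.19 per unit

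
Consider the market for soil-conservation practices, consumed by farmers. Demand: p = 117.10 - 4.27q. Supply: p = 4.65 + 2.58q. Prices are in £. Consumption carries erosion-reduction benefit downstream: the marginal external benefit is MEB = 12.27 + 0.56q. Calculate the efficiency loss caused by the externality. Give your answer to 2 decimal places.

DWL = £36.62

Market equilibrium (private): 4.65 + 2.58q = 117.10 - 4.27q → q_m = 16.4161.
Social marginal benefit = demand + MEB = 129.37 - 3.71q.
Set SMB = MC: 129.37 - 3.71q = 4.65 + 2.58q → q* = 19.8283.
Height of the DWL triangle at q_m is SMB(q_m) − MC(q_m) = MEB(q_m) = 21.4630.
DWL = ½ × 3.4122 × 21.4630 = 36.6180.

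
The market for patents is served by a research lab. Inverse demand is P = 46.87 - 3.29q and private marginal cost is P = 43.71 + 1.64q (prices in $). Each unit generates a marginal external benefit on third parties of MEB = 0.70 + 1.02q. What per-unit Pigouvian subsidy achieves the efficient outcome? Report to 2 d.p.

subsidy = $1.71 per unit

Social marginal cost = private MC − MEB = 43.01 + 0.62q.
Set SMC = demand: 43.01 + 0.62q = 46.87 - 3.29q → q* = 0.9872.
The Pigouvian subsidy equals MEB at q*: 0.70 + 1.02×0.9872 = 1.7069.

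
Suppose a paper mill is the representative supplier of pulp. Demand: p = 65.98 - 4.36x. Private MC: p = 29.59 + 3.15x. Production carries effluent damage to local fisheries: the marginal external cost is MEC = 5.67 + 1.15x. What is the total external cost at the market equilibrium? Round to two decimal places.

Market equilibrium (private): 29.59 + 3.15x = 65.98 - 4.36x → x_m = 4.8455.
Total external cost = ∫₀^{x_m} (5.67 + 1.15x) dx = 5.67×4.8455 + ½×1.15×4.8455² = 40.9743.

40.97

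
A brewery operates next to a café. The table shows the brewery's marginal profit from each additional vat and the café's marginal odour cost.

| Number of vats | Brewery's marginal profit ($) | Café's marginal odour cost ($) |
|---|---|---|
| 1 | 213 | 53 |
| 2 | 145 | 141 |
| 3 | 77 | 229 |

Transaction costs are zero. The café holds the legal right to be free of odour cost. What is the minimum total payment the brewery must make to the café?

$194

Efficient level: marginal profit ≥ marginal odour cost through level 2, so k* = 2.
With the café holding the right, the brewery must at least compensate total damage at k*: 53 + 141 = 194.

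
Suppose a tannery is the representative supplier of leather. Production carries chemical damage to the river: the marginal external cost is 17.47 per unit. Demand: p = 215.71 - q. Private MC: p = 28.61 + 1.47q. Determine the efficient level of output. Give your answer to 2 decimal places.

q* = 68.68

Social marginal cost = private MC + MEC = 46.08 + 1.47q.
Set SMC = demand: 46.08 + 1.47q = 215.71 - q → q* = 68.6761.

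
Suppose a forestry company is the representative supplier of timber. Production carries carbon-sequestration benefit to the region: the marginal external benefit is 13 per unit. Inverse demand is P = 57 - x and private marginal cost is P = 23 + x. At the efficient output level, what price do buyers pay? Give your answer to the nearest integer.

P = 34

Social marginal cost = private MC − MEB = 10 + x.
Set SMC = demand: 10 + x = 57 - x → x* = 23.5000.
Consumer price on the demand curve at x*: 57 − 1×23.5000 = 33.5000.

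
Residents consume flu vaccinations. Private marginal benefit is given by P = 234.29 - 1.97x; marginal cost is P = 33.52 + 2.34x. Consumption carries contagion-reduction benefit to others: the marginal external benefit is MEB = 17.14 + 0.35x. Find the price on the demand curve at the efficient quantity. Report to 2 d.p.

Social marginal benefit = demand + MEB = 251.43 - 1.62x.
Set SMB = MC: 251.43 - 1.62x = 33.52 + 2.34x → x* = 55.0278.
Consumer price on the demand curve at x*: 234.29 − 1.97×55.0278 = 125.8852.

P = 125.89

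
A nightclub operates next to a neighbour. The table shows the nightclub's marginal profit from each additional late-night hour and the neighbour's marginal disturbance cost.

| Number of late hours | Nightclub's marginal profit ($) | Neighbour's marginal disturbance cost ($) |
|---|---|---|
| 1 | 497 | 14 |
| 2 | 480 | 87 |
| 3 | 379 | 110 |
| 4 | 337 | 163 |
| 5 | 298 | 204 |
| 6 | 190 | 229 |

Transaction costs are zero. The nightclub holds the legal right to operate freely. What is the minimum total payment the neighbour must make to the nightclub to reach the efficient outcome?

Left alone the nightclub would choose level 6 (marginal profit stays positive).
Efficient level: k* = 5 (marginal profit ≥ marginal disturbance cost through 5).
The neighbour must at least cover the nightclub's forgone profit from cutting 6→5: 190 = 190.

$190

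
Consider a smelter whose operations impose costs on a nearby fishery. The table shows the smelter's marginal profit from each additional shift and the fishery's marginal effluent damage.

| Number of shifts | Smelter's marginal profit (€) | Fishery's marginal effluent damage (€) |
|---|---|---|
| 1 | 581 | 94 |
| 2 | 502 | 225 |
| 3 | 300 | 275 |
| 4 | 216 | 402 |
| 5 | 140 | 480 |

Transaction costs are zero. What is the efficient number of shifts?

Bargaining reaches the level where marginal profit last exceeds marginal effluent damage.
That holds through level 3 (300 ≥ 275) but not at 4 (216 < 402).

3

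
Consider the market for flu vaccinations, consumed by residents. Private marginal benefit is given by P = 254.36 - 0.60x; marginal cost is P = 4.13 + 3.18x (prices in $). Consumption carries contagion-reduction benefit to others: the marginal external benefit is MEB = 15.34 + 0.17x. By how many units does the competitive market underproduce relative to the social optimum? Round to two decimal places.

7.37 units

Market equilibrium (private): 4.13 + 3.18x = 254.36 - 0.60x → x_m = 66.1984.
Social marginal benefit = demand + MEB = 269.70 - 0.43x.
Set SMB = MC: 269.70 - 0.43x = 4.13 + 3.18x → x* = 73.5651.
Gap = |66.1984 − 73.5651| = 7.3667.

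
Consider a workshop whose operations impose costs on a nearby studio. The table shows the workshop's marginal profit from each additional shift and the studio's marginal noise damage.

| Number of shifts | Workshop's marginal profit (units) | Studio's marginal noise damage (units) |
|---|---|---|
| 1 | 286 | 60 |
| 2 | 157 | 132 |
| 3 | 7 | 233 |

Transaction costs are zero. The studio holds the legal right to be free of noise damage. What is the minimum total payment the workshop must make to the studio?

192

Efficient level: marginal profit ≥ marginal noise damage through level 2, so k* = 2.
With the studio holding the right, the workshop must at least compensate total damage at k*: 60 + 132 = 192.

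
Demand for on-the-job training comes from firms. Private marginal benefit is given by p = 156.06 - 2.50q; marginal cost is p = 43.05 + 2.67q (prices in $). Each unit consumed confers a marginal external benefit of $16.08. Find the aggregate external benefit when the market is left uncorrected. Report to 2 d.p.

Market equilibrium (private): 43.05 + 2.67q = 156.06 - 2.50q → q_m = 21.8588.
Total external benefit = MEB × q_m = 16.08 × 21.8588 = 351.4895.

$351.49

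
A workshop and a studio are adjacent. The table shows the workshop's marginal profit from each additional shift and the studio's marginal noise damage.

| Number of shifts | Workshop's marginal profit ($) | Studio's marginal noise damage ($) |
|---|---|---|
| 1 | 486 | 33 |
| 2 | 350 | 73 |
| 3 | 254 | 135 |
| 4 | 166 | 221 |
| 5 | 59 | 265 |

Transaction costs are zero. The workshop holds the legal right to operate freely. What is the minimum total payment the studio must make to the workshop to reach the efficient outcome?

$225

Left alone the workshop would choose level 5 (marginal profit stays positive).
Efficient level: k* = 3 (marginal profit ≥ marginal noise damage through 3).
The studio must at least cover the workshop's forgone profit from cutting 5→3: 166 + 59 = 225.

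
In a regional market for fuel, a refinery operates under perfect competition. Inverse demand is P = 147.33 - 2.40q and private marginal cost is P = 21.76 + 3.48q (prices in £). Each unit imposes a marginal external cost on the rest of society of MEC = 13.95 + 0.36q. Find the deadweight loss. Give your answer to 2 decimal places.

Market equilibrium (private): 21.76 + 3.48q = 147.33 - 2.40q → q_m = 21.3554.
Social marginal cost = private MC + MEC = 35.71 + 3.84q.
Set SMC = demand: 35.71 + 3.84q = 147.33 - 2.40q → q* = 17.8878.
Between q* and q_m the wedge SMC − demand runs linearly from 0 to MEC(q_m), so the loss is a triangle.
DWL = ½ × 3.4676 × 21.6380 = 37.5160.

DWL = £37.52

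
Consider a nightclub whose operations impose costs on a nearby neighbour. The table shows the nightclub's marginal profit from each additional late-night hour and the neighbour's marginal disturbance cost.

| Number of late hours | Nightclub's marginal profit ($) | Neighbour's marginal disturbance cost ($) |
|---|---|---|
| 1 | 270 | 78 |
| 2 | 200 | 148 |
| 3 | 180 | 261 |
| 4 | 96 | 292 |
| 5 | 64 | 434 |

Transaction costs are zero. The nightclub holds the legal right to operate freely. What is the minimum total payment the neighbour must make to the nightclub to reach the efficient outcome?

$340

Left alone the nightclub would choose level 5 (marginal profit stays positive).
Efficient level: k* = 2 (marginal profit ≥ marginal disturbance cost through 2).
The neighbour must at least cover the nightclub's forgone profit from cutting 5→2: 180 + 96 + 64 = 340.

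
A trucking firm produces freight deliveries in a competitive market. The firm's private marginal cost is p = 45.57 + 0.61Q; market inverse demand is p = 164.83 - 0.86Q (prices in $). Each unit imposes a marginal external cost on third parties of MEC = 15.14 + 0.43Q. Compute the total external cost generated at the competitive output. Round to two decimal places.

Market equilibrium (private): 45.57 + 0.61Q = 164.83 - 0.86Q → Q_m = 81.1293.
Total external cost = ∫₀^{Q_m} (15.14 + 0.43Q) dQ = 15.14×81.1293 + ½×0.43×81.1293² = 2643.4197.

$2643.42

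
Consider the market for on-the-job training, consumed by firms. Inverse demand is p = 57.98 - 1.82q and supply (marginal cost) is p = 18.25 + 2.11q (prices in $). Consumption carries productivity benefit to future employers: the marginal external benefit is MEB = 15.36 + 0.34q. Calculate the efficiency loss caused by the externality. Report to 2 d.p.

Market equilibrium (private): 18.25 + 2.11q = 57.98 - 1.82q → q_m = 10.1094.
Social marginal benefit = demand + MEB = 73.34 - 1.48q.
Set SMB = MC: 73.34 - 1.48q = 18.25 + 2.11q → q* = 15.3454.
Between q* and q_m the wedge SMB − MC runs linearly from 0 to MEB(q_m), so the loss is a triangle.
DWL = ½ × 5.2360 × 18.7972 = 49.2111.

DWL = $49.21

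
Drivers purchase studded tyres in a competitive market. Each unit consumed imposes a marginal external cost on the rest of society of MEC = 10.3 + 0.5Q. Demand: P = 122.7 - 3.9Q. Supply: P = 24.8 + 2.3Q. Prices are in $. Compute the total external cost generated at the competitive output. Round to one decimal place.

$225.0

Market equilibrium (private): 24.8 + 2.3Q = 122.7 - 3.9Q → Q_m = 15.7903.
Total external cost = ∫₀^{Q_m} (10.3 + 0.5Q) dQ = 10.3×15.7903 + ½×0.5×15.7903² = 224.9735.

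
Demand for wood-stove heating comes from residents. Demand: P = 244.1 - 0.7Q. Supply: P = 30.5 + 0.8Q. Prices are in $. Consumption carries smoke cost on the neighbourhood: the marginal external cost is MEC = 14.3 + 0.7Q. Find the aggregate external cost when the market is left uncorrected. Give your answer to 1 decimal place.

$9133.5

Market equilibrium (private): 30.5 + 0.8Q = 244.1 - 0.7Q → Q_m = 142.4000.
Total external cost = ∫₀^{Q_m} (14.3 + 0.7Q) dQ = 14.3×142.4000 + ½×0.7×142.4000² = 9133.5360.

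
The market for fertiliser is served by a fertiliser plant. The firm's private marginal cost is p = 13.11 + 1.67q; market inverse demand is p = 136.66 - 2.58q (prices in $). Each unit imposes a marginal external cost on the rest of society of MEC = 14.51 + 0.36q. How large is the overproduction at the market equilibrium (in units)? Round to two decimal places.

Market equilibrium (private): 13.11 + 1.67q = 136.66 - 2.58q → q_m = 29.0706.
Social marginal cost = private MC + MEC = 27.62 + 2.03q.
Set SMC = demand: 27.62 + 2.03q = 136.66 - 2.58q → q* = 23.6529.
Gap = |29.0706 − 23.6529| = 5.4177.

5.42 units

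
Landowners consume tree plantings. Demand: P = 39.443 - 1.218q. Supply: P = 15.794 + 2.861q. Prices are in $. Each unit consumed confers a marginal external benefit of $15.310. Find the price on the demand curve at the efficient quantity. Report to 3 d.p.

Social marginal benefit = demand + MEB = 54.753 - 1.218q.
Set SMB = MC: 54.753 - 1.218q = 15.794 + 2.861q → q* = 9.5511.
Consumer price on the demand curve at q*: 39.443 − 1.218×9.5511 = 27.8098.

P = $27.810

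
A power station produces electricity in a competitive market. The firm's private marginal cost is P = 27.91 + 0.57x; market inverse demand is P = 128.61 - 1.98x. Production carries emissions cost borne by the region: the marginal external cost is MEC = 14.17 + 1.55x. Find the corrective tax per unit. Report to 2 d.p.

tax = 46.88 per unit

Social marginal cost = private MC + MEC = 42.08 + 2.12x.
Set SMC = demand: 42.08 + 2.12x = 128.61 - 1.98x → x* = 21.1049.
The Pigouvian tax equals MEC at x*: 14.17 + 1.55×21.1049 = 46.8826.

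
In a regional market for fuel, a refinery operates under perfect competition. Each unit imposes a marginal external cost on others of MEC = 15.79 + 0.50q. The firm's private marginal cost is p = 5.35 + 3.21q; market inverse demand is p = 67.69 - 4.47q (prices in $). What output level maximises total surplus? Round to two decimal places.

q* = 5.69

Social marginal cost = private MC + MEC = 21.14 + 3.71q.
Set SMC = demand: 21.14 + 3.71q = 67.69 - 4.47q → q* = 5.6907.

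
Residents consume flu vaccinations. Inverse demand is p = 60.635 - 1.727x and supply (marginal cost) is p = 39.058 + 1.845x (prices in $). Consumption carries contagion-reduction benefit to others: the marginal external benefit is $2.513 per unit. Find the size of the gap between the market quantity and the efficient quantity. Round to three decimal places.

0.704 units

Market equilibrium (private): 39.058 + 1.845x = 60.635 - 1.727x → x_m = 6.0406.
Social marginal benefit = demand + MEB = 63.148 - 1.727x.
Set SMB = MC: 63.148 - 1.727x = 39.058 + 1.845x → x* = 6.7441.
Gap = |6.0406 − 6.7441| = 0.7035.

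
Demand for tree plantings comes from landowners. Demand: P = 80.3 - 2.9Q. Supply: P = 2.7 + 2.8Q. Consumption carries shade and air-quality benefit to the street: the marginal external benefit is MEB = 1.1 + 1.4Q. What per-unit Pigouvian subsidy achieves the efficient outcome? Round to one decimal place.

subsidy = 26.7 per unit

Social marginal benefit = demand + MEB = 81.4 - 1.5Q.
Set SMB = MC: 81.4 - 1.5Q = 2.7 + 2.8Q → Q* = 18.3023.
The Pigouvian subsidy equals MEB at Q*: 1.1 + 1.4×18.3023 = 26.7232.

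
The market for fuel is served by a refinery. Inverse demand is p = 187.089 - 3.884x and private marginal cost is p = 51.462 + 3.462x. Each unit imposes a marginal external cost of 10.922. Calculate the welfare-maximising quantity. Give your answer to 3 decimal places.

Social marginal cost = private MC + MEC = 62.384 + 3.462x.
Set SMC = demand: 62.384 + 3.462x = 187.089 - 3.884x → x* = 16.9759.

x* = 16.976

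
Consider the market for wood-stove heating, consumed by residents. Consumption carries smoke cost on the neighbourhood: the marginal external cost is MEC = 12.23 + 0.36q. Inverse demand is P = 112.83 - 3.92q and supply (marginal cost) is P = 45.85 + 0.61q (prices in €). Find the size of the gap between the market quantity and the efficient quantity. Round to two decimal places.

3.59 units

Market equilibrium (private): 45.85 + 0.61q = 112.83 - 3.92q → q_m = 14.7859.
Social marginal benefit = demand − MEC = 100.60 - 4.28q.
Set SMB = MC: 100.60 - 4.28q = 45.85 + 0.61q → q* = 11.1963.
Gap = |14.7859 − 11.1963| = 3.5896.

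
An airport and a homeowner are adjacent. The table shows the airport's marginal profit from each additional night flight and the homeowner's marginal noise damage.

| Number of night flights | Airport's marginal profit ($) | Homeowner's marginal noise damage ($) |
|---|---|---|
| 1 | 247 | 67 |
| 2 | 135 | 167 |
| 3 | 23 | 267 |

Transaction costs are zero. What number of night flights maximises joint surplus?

1

Bargaining reaches the level where marginal profit last exceeds marginal noise damage.
That holds through level 1 (247 ≥ 67) but not at 2 (135 < 167).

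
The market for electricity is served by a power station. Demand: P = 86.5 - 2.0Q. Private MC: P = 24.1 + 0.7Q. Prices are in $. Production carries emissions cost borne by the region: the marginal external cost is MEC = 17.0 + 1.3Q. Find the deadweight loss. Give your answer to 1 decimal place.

DWL = $276.6

Market equilibrium (private): 24.1 + 0.7Q = 86.5 - 2.0Q → Q_m = 23.1111.
Social marginal cost = private MC + MEC = 41.1 + 2.0Q.
Set SMC = demand: 41.1 + 2.0Q = 86.5 - 2.0Q → Q* = 11.3500.
The welfare-loss triangle has base |Q_m − Q*| and height MEC(Q_m) (the vertical gap between SMC and demand is zero at Q* and MEC at Q_m).
DWL = ½ × 11.7611 × 47.0444 = 276.6469.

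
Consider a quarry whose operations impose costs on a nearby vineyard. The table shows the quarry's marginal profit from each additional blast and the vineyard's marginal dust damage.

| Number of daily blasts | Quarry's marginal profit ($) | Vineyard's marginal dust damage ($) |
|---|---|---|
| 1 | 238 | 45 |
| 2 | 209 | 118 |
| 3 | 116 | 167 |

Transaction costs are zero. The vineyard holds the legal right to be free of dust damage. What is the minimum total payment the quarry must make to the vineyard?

Efficient level: marginal profit ≥ marginal dust damage through level 2, so k* = 2.
With the vineyard holding the right, the quarry must at least compensate total damage at k*: 45 + 118 = 163.

$163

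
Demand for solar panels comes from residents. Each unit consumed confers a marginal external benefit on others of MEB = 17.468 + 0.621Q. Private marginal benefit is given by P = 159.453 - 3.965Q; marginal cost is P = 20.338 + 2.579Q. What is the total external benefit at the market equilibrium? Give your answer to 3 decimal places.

511.663

Market equilibrium (private): 20.338 + 2.579Q = 159.453 - 3.965Q → Q_m = 21.2584.
Total external benefit = ∫₀^{Q_m} (17.468 + 0.621Q) dQ = 17.468×21.2584 + ½×0.621×21.2584² = 511.6628.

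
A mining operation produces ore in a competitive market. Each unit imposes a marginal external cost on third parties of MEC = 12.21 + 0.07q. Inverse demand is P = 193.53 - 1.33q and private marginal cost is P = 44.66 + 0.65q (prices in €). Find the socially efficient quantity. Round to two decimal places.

q* = 66.66

Social marginal cost = private MC + MEC = 56.87 + 0.72q.
Set SMC = demand: 56.87 + 0.72q = 193.53 - 1.33q → q* = 66.6634.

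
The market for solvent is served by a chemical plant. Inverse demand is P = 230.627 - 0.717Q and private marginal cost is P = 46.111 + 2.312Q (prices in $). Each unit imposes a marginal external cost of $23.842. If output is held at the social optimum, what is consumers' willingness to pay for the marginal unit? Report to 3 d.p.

P = $192.594

Social marginal cost = private MC + MEC = 69.953 + 2.312Q.
Set SMC = demand: 69.953 + 2.312Q = 230.627 - 0.717Q → Q* = 53.0452.
Consumer price on the demand curve at Q*: 230.627 − 0.717×53.0452 = 192.5936.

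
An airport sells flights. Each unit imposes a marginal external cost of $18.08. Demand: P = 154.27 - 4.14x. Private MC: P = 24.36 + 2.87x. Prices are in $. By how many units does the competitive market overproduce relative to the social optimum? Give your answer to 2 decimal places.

Market equilibrium (private): 24.36 + 2.87x = 154.27 - 4.14x → x_m = 18.5321.
Social marginal cost = private MC + MEC = 42.44 + 2.87x.
Set SMC = demand: 42.44 + 2.87x = 154.27 - 4.14x → x* = 15.9529.
Gap = |18.5321 − 15.9529| = 2.5792.

2.58 units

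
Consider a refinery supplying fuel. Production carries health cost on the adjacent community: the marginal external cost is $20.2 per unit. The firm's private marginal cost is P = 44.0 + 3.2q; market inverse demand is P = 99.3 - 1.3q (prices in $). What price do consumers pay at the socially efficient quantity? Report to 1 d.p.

P = $89.2

Social marginal cost = private MC + MEC = 64.2 + 3.2q.
Set SMC = demand: 64.2 + 3.2q = 99.3 - 1.3q → q* = 7.8000.
Consumer price on the demand curve at q*: 99.3 − 1.3×7.8000 = 89.1600.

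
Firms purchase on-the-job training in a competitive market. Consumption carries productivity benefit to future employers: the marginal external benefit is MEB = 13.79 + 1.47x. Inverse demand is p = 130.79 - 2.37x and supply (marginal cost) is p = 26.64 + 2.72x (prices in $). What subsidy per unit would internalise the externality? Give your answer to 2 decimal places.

Social marginal benefit = demand + MEB = 144.58 - 0.90x.
Set SMB = MC: 144.58 - 0.90x = 26.64 + 2.72x → x* = 32.5801.
The Pigouvian subsidy equals MEB at x*: 13.79 + 1.47×32.5801 = 61.6827.

subsidy = $61.68 per unit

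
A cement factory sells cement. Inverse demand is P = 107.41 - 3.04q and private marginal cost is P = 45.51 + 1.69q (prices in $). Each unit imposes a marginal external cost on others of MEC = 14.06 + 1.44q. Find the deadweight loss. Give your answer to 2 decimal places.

Market equilibrium (private): 45.51 + 1.69q = 107.41 - 3.04q → q_m = 13.0867.
Social marginal cost = private MC + MEC = 59.57 + 3.13q.
Set SMC = demand: 59.57 + 3.13q = 107.41 - 3.04q → q* = 7.7536.
The welfare-loss triangle has base |q_m − q*| and height MEC(q_m) (the vertical gap between SMC and demand is zero at q* and MEC at q_m).
DWL = ½ × 5.3331 × 32.9048 = 87.7423.

DWL = $87.74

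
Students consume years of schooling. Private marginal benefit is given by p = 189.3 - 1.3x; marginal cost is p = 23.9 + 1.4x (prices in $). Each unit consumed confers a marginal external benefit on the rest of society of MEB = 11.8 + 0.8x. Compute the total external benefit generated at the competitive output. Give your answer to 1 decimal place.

$2223.9

Market equilibrium (private): 23.9 + 1.4x = 189.3 - 1.3x → x_m = 61.2593.
Total external benefit = ∫₀^{x_m} (11.8 + 0.8x) dx = 11.8×61.2593 + ½×0.8×61.2593² = 2223.9405.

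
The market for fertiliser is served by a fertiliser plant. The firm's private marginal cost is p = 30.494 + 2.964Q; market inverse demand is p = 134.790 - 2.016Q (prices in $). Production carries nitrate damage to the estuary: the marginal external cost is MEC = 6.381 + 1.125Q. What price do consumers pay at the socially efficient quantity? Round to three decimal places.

P = $102.456

Social marginal cost = private MC + MEC = 36.875 + 4.089Q.
Set SMC = demand: 36.875 + 4.089Q = 134.790 - 2.016Q → Q* = 16.0385.
Consumer price on the demand curve at Q*: 134.790 − 2.016×16.0385 = 102.4564.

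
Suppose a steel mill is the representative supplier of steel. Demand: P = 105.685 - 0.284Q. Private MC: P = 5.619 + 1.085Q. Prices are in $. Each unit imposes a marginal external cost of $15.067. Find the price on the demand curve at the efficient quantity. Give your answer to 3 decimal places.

P = $88.052

Social marginal cost = private MC + MEC = 20.686 + 1.085Q.
Set SMC = demand: 20.686 + 1.085Q = 105.685 - 0.284Q → Q* = 62.0884.
Consumer price on the demand curve at Q*: 105.685 − 0.284×62.0884 = 88.0519.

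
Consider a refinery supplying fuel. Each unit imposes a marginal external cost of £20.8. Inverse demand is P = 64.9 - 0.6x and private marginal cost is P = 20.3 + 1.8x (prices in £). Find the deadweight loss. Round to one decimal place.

DWL = £90.1

Market equilibrium (private): 20.3 + 1.8x = 64.9 - 0.6x → x_m = 18.5833.
Social marginal cost = private MC + MEC = 41.1 + 1.8x.
Set SMC = demand: 41.1 + 1.8x = 64.9 - 0.6x → x* = 9.9167.
The welfare-loss triangle has base |x_m − x*| and height MEC(x_m) (the vertical gap between SMC and demand is zero at x* and MEC at x_m).
DWL = ½ × 8.6666 × 20.8000 = 90.1326.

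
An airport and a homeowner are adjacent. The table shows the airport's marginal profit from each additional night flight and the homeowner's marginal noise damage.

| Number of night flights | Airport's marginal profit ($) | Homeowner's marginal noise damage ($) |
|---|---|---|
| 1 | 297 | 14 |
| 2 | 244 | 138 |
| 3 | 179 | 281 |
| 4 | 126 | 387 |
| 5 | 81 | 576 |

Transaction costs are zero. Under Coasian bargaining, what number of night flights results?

Bargaining reaches the level where marginal profit last exceeds marginal noise damage.
That holds through level 2 (244 ≥ 138) but not at 3 (179 < 281).

2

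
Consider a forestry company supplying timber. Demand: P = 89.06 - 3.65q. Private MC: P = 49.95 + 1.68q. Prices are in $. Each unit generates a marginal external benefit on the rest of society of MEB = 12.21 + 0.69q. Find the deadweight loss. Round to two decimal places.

DWL = $32.15

Market equilibrium (private): 49.95 + 1.68q = 89.06 - 3.65q → q_m = 7.3377.
Social marginal cost = private MC − MEB = 37.74 + 0.99q.
Set SMC = demand: 37.74 + 0.99q = 89.06 - 3.65q → q* = 11.0603.
The welfare-loss triangle has base |q_m − q*| and height MEB(q_m) (the vertical gap between SMC and demand is zero at q* and MEB at q_m).
DWL = ½ × 3.7226 × 17.2730 = 32.1502.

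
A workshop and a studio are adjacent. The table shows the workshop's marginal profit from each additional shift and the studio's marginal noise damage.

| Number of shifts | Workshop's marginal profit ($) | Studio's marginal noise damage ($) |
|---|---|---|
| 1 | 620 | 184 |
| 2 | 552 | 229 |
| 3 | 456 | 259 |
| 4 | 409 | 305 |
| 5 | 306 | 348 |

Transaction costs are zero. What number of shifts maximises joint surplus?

4

Bargaining reaches the level where marginal profit last exceeds marginal noise damage.
That holds through level 4 (409 ≥ 305) but not at 5 (306 < 348).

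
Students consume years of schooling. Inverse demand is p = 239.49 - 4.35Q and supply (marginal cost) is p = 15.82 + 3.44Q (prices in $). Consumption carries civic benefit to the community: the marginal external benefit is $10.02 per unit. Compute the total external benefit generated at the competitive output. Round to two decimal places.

Market equilibrium (private): 15.82 + 3.44Q = 239.49 - 4.35Q → Q_m = 28.7125.
Total external benefit = MEB × Q_m = 10.02 × 28.7125 = 287.6993.

$287.70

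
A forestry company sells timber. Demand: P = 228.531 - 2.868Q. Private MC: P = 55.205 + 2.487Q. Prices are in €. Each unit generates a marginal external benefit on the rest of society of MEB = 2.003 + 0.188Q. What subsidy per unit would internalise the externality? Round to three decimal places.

Social marginal cost = private MC − MEB = 53.202 + 2.299Q.
Set SMC = demand: 53.202 + 2.299Q = 228.531 - 2.868Q → Q* = 33.9325.
The Pigouvian subsidy equals MEB at Q*: 2.003 + 0.188×33.9325 = 8.3823.

subsidy = €8.382 per unit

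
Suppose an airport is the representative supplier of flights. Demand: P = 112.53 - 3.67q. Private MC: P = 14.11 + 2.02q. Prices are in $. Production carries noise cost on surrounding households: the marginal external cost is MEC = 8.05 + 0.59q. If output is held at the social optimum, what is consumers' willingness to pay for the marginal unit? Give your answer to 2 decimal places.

Social marginal cost = private MC + MEC = 22.16 + 2.61q.
Set SMC = demand: 22.16 + 2.61q = 112.53 - 3.67q → q* = 14.3901.
Consumer price on the demand curve at q*: 112.53 − 3.67×14.3901 = 59.7183.

P = $59.72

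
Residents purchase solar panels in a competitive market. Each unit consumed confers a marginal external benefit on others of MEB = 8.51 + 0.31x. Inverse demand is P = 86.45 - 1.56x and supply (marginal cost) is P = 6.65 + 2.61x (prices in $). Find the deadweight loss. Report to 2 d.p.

DWL = $27.02

Market equilibrium (private): 6.65 + 2.61x = 86.45 - 1.56x → x_m = 19.1367.
Social marginal benefit = demand + MEB = 94.96 - 1.25x.
Set SMB = MC: 94.96 - 1.25x = 6.65 + 2.61x → x* = 22.8782.
The welfare-loss triangle has base |x_m − x*| and height MEB(x_m) (the vertical gap between SMB and MC is zero at x* and MEB at x_m).
DWL = ½ × 3.7415 × 14.4424 = 27.0181.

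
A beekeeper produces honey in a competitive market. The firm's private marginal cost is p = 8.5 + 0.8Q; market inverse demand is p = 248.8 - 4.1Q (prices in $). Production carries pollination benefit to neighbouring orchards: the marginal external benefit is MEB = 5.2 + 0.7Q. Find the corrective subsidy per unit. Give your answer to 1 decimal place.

subsidy = $46.1 per unit

Social marginal cost = private MC − MEB = 3.3 + 0.1Q.
Set SMC = demand: 3.3 + 0.1Q = 248.8 - 4.1Q → Q* = 58.4524.
The Pigouvian subsidy equals MEB at Q*: 5.2 + 0.7×58.4524 = 46.1167.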